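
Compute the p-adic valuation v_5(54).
v_5(54) = 0

v_5(n) is the largest exponent k such that 5^k divides n. Factor out: 54 = 5^0 · 54. (Sign doesn't affect v_p.) So v_5(54) = 0.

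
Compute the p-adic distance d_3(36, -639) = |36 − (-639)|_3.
d_3(36, -639) = 1/27

Step 1 — x − y = 36 − (-639) = 675. Step 2 — v_3(675) = 3 (factor: 675 = (3^3 · 25); the sign does not affect v_p). Step 3 — |x − y|_3 = 3^{-3} = 1/27.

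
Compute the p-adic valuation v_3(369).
v_3(369) = 2

v_3(n) is the largest exponent k such that 3^k divides n. Factor out: 369 = 3^2 · 41. (Sign doesn't affect v_p.) So v_3(369) = 2.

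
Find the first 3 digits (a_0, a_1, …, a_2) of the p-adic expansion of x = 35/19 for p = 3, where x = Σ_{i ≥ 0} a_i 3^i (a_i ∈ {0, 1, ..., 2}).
(a_0, …, a_2) = (2, 2, 2)

v_3(35/19) = 0 (numerator and denominator both coprime to 3), so x ∈ ℤ_3^×. Compute digits iteratively via a_i = x_i mod 3, x_{i+1} = (x_i − a_i)/3, with x_0 = x:
  x_0 = 35/19;  a_0 = 2;  x_1 = (x_0 − 2)/3 = -1/19
  x_1 = -1/19;  a_1 = 2;  x_2 = (x_1 − 2)/3 = -13/19
  x_2 = -13/19;  a_2 = 2;  x_3 = (x_2 − 2)/3 = -17/19
Digits: (2, 2, 2).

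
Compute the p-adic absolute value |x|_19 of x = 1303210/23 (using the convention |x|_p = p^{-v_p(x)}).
|1303210/23|_19 = 1/130321

Step 1 — compute v_19(x) by factoring powers of 19 out of the numerator and denominator: v_19(1303210/23) = 4. Step 2 — apply |x|_p = p^{-v_p(x)} = 19^{-4} = 1/130321.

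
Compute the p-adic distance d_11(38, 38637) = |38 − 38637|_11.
d_11(38, 38637) = 1/1331

Step 1 — x − y = 38 − 38637 = -38599. Step 2 — v_11(-38599) = 3 (factor: -38599 = −(11^3 · 29); the sign does not affect v_p). Step 3 — |x − y|_11 = 11^{-3} = 1/1331.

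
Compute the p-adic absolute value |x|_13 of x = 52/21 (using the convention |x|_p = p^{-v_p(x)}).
|52/21|_13 = 1/13

Step 1 — compute v_13(x) by factoring powers of 13 out of the numerator and denominator: v_13(52/21) = 1. Step 2 — apply |x|_p = p^{-v_p(x)} = 13^{-1} = 1/13.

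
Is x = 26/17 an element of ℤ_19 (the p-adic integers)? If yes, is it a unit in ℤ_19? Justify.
x ∈ ℤ_19^× (unit); v_19(x) = 0

ℤ_19 = {x ∈ ℚ_19 : v_19(x) ≥ 0} and ℤ_19^× = {x ∈ ℤ_19 : v_19(x) = 0}. Here v_19(26/17) = v_19(num) − v_19(den) = 0; compare against these criteria.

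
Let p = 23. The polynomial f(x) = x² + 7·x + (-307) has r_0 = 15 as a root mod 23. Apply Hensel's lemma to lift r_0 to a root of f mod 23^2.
r_1 = 429 (mod 529)

Hensel: r_{i+1} = r_i − f(r_i)·(f′(r_i))^{-1} mod 23^{i+2}, f′(x) = 2x + 7. Iterate:
  r_0 = 15 (mod 23)
  r_1 = 429 (mod 529)
Final: r = 429 satisfies f(r) ≡ 0 mod 23^2.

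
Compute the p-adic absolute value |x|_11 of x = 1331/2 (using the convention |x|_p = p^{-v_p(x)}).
|1331/2|_11 = 1/1331

Step 1 — compute v_11(x) by factoring powers of 11 out of the numerator and denominator: v_11(1331/2) = 3. Step 2 — apply |x|_p = p^{-v_p(x)} = 11^{-3} = 1/1331.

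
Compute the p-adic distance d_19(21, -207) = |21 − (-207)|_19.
d_19(21, -207) = 1/19

Step 1 — x − y = 21 − (-207) = 228. Step 2 — v_19(228) = 1 (factor: 228 = (19^1 · 12); the sign does not affect v_p). Step 3 — |x − y|_19 = 19^{-1} = 1/19.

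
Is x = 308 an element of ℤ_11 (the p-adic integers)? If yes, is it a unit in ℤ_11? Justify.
x ∈ ℤ_11 but not a unit; v_11(x) = 1 > 0

ℤ_11 = {x ∈ ℚ_11 : v_11(x) ≥ 0} and ℤ_11^× = {x ∈ ℤ_11 : v_11(x) = 0}. Here v_11(308) = v_11(num) − v_11(den) = 1; compare against these criteria.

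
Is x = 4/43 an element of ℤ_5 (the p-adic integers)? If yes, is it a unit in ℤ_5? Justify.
x ∈ ℤ_5^× (unit); v_5(x) = 0

ℤ_5 = {x ∈ ℚ_5 : v_5(x) ≥ 0} and ℤ_5^× = {x ∈ ℤ_5 : v_5(x) = 0}. Here v_5(4/43) = v_5(num) − v_5(den) = 0; compare against these criteria.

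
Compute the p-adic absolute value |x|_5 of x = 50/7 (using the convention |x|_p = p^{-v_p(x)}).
|50/7|_5 = 1/25

Step 1 — compute v_5(x) by factoring powers of 5 out of the numerator and denominator: v_5(50/7) = 2. Step 2 — apply |x|_p = p^{-v_p(x)} = 5^{-2} = 1/25.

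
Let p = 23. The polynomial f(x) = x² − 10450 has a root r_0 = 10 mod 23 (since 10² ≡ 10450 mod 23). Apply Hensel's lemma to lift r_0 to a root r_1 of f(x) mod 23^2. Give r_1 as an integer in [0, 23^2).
r_1 = 263 (mod 529)

Hensel's recurrence: r_{i+1} = r_i − f(r_i)·(f′(r_i))^{-1} mod 23^{i+2}, with f′(x) = 2x. Iterate:
  r_0 = 10 (mod 23)
  r_1 = 263 (mod 529)
Final: r_1 = 263, and one checks f(r_1) ≡ 0 mod 23^2.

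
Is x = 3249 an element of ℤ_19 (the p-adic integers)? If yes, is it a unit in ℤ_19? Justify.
x ∈ ℤ_19 but not a unit; v_19(x) = 2 > 0

ℤ_19 = {x ∈ ℚ_19 : v_19(x) ≥ 0} and ℤ_19^× = {x ∈ ℤ_19 : v_19(x) = 0}. Here v_19(3249) = v_19(num) − v_19(den) = 2; compare against these criteria.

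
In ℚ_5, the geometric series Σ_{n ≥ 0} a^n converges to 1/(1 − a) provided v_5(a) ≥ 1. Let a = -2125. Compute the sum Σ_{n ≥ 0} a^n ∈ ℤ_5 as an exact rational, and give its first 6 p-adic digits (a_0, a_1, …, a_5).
Σ a^n = 1/(1 − a) = 1/2126;  first 6 digits = (1, 0, 0, 3, 1, 4)

v_5(a) = 3 ≥ 1, so the series converges in ℤ_5 to 1/(1 − a) = 1/(1 − (-2125)) = 1/2126. Expand this rational in ℤ_5: compute digits iteratively via d_i = x_i mod 5, x_{i+1} = (x_i − d_i)/5. The first 6 digits are (1, 0, 0, 3, 1, 4).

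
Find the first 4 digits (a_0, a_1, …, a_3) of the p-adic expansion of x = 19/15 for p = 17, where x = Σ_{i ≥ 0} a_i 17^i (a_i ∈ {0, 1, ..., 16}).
(a_0, …, a_3) = (16, 15, 7, 12)

v_17(19/15) = 0 (numerator and denominator both coprime to 17), so x ∈ ℤ_17^×. Compute digits iteratively via a_i = x_i mod 17, x_{i+1} = (x_i − a_i)/17, with x_0 = x:
  x_0 = 19/15;  a_0 = 16;  x_1 = (x_0 − 16)/17 = -13/15
  x_1 = -13/15;  a_1 = 15;  x_2 = (x_1 − 15)/17 = -14/15
  x_2 = -14/15;  a_2 = 7;  x_3 = (x_2 − 7)/17 = -7/15
  x_3 = -7/15;  a_3 = 12;  x_4 = (x_3 − 12)/17 = -11/15
Digits: (16, 15, 7, 12).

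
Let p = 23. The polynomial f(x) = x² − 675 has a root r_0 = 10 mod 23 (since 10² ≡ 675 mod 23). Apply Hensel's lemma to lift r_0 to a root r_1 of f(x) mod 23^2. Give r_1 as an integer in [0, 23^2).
r_1 = 171 (mod 529)

Hensel's recurrence: r_{i+1} = r_i − f(r_i)·(f′(r_i))^{-1} mod 23^{i+2}, with f′(x) = 2x. Iterate:
  r_0 = 10 (mod 23)
  r_1 = 171 (mod 529)
Final: r_1 = 171, and one checks f(r_1) ≡ 0 mod 23^2.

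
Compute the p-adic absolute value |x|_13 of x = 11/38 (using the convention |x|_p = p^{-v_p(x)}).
|11/38|_13 = 1

Step 1 — compute v_13(x) by factoring powers of 13 out of the numerator and denominator: v_13(11/38) = 0. Step 2 — apply |x|_p = p^{-v_p(x)} = 13^{0} = 1.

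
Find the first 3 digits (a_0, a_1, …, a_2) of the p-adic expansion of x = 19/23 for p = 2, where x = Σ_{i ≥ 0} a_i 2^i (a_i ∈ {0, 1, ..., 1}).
(a_0, …, a_2) = (1, 0, 1)

v_2(19/23) = 0 (numerator and denominator both coprime to 2), so x ∈ ℤ_2^×. Compute digits iteratively via a_i = x_i mod 2, x_{i+1} = (x_i − a_i)/2, with x_0 = x:
  x_0 = 19/23;  a_0 = 1;  x_1 = (x_0 − 1)/2 = -2/23
  x_1 = -2/23;  a_1 = 0;  x_2 = (x_1 − 0)/2 = -1/23
  x_2 = -1/23;  a_2 = 1;  x_3 = (x_2 − 1)/2 = -12/23
Digits: (1, 0, 1).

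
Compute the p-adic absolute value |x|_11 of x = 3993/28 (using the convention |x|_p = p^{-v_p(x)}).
|3993/28|_11 = 1/1331

Step 1 — compute v_11(x) by factoring powers of 11 out of the numerator and denominator: v_11(3993/28) = 3. Step 2 — apply |x|_p = p^{-v_p(x)} = 11^{-3} = 1/1331.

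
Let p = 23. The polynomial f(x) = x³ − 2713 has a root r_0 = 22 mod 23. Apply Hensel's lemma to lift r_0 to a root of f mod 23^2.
r_1 = 22 (mod 529)

Hensel: r_{i+1} = r_i − f(r_i)/f′(r_i) mod 23^{i+2}, where f′(x) = 3x². Iterate:
  r_0 = 22 (mod 23)
  r_1 = 22 (mod 529)
Final: r = 22 with f(r) ≡ 0 mod 23^2.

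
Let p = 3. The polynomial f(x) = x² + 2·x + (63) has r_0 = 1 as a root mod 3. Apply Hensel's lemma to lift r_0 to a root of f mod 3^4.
r_3 = 70 (mod 81)

Hensel: r_{i+1} = r_i − f(r_i)·(f′(r_i))^{-1} mod 3^{i+2}, f′(x) = 2x + 2. Iterate:
  r_0 = 1 (mod 3)
  r_1 = 7 (mod 9)
  r_2 = 16 (mod 27)
  r_3 = 70 (mod 81)
Final: r = 70 satisfies f(r) ≡ 0 mod 3^4.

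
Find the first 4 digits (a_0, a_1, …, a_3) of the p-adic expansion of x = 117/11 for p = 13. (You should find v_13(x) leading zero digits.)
(a_0, …, a_3) = (0, 2, 7, 3)

v_13(117/11) = 1, so a_0 = ... = a_0 = 0. Factor out: x = 13^1 · u with u = 9/11 a unit in ℤ_13. Expand u iteratively via a_{v+i} = u_i mod 13, u_{i+1} = (u_i − a_{v+i})/13:
  u_0 = 9/11;  a_1 = 2;  u_1 = (u_0 − 2)/13 = -1/11
  u_1 = -1/11;  a_2 = 7;  u_2 = (u_1 − 7)/13 = -6/11
  u_2 = -6/11;  a_3 = 3;  u_3 = (u_2 − 3)/13 = -3/11
Digits: (0, 2, 7, 3).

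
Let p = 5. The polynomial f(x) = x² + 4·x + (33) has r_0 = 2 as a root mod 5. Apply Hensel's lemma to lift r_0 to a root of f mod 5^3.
r_2 = 62 (mod 125)

Hensel: r_{i+1} = r_i − f(r_i)·(f′(r_i))^{-1} mod 5^{i+2}, f′(x) = 2x + 4. Iterate:
  r_0 = 2 (mod 5)
  r_1 = 12 (mod 25)
  r_2 = 62 (mod 125)
Final: r = 62 satisfies f(r) ≡ 0 mod 5^3.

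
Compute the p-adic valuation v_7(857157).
v_7(857157) = 5

v_7(n) is the largest exponent k such that 7^k divides n. Factor out: 857157 = 7^5 · 51. (Sign doesn't affect v_p.) So v_7(857157) = 5.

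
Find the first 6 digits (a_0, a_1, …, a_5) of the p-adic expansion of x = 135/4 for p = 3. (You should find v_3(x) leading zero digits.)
(a_0, …, a_5) = (0, 0, 0, 2, 2, 0)

v_3(135/4) = 3, so a_0 = ... = a_2 = 0. Factor out: x = 3^3 · u with u = 5/4 a unit in ℤ_3. Expand u iteratively via a_{v+i} = u_i mod 3, u_{i+1} = (u_i − a_{v+i})/3:
  u_0 = 5/4;  a_3 = 2;  u_1 = (u_0 − 2)/3 = -1/4
  u_1 = -1/4;  a_4 = 2;  u_2 = (u_1 − 2)/3 = -3/4
  u_2 = -3/4;  a_5 = 0;  u_3 = (u_2 − 0)/3 = -1/4
Digits: (0, 0, 0, 2, 2, 0).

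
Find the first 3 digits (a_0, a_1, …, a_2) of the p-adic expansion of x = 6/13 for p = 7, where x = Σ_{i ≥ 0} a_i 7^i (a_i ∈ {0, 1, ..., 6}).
(a_0, …, a_2) = (1, 1, 2)

v_7(6/13) = 0 (numerator and denominator both coprime to 7), so x ∈ ℤ_7^×. Compute digits iteratively via a_i = x_i mod 7, x_{i+1} = (x_i − a_i)/7, with x_0 = x:
  x_0 = 6/13;  a_0 = 1;  x_1 = (x_0 − 1)/7 = -1/13
  x_1 = -1/13;  a_1 = 1;  x_2 = (x_1 − 1)/7 = -2/13
  x_2 = -2/13;  a_2 = 2;  x_3 = (x_2 − 2)/7 = -4/13
Digits: (1, 1, 2).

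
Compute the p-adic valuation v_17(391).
v_17(391) = 1

v_17(n) is the largest exponent k such that 17^k divides n. Factor out: 391 = 17^1 · 23. (Sign doesn't affect v_p.) So v_17(391) = 1.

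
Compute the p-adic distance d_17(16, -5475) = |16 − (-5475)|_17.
d_17(16, -5475) = 1/289

Step 1 — x − y = 16 − (-5475) = 5491. Step 2 — v_17(5491) = 2 (factor: 5491 = (17^2 · 19); the sign does not affect v_p). Step 3 — |x − y|_17 = 17^{-2} = 1/289.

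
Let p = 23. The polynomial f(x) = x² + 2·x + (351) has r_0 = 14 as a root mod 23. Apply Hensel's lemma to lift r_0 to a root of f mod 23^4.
r_3 = 23359 (mod 279841)

Hensel: r_{i+1} = r_i − f(r_i)·(f′(r_i))^{-1} mod 23^{i+2}, f′(x) = 2x + 2. Iterate:
  r_0 = 14 (mod 23)
  r_1 = 83 (mod 529)
  r_2 = 11192 (mod 12167)
  r_3 = 23359 (mod 279841)
Final: r = 23359 satisfies f(r) ≡ 0 mod 23^4.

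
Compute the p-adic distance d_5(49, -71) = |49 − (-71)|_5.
d_5(49, -71) = 1/5

Step 1 — x − y = 49 − (-71) = 120. Step 2 — v_5(120) = 1 (factor: 120 = (5^1 · 24); the sign does not affect v_p). Step 3 — |x − y|_5 = 5^{-1} = 1/5.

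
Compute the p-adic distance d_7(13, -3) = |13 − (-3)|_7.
d_7(13, -3) = 1

Step 1 — x − y = 13 − (-3) = 16. Step 2 — v_7(16) = 0 (factor: 16 = (7^0 · 16); the sign does not affect v_p). Step 3 — |x − y|_7 = 7^{0} = 1.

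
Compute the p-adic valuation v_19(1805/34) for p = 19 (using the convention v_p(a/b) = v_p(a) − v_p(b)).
v_19(1805/34) = 2

Factor powers of 19 from the numerator and denominator of the reduced fraction: 1805 = 19^2 · 5 and 34 = 19^0 · 34. Apply v_p(a/b) = v_p(a) − v_p(b): v_19(1805/34) = 2 − 0 = 2.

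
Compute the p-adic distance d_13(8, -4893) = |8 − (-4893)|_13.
d_13(8, -4893) = 1/169

Step 1 — x − y = 8 − (-4893) = 4901. Step 2 — v_13(4901) = 2 (factor: 4901 = (13^2 · 29); the sign does not affect v_p). Step 3 — |x − y|_13 = 13^{-2} = 1/169.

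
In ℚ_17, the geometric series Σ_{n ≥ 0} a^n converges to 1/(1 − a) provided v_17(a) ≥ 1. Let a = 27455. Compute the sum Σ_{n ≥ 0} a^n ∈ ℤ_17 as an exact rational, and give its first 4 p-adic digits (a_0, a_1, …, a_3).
Σ a^n = 1/(1 − a) = -1/27454;  first 4 digits = (1, 0, 10, 5)

v_17(a) = 2 ≥ 1, so the series converges in ℤ_17 to 1/(1 − a) = 1/(1 − 27455) = -1/27454. Expand this rational in ℤ_17: compute digits iteratively via d_i = x_i mod 17, x_{i+1} = (x_i − d_i)/17. The first 4 digits are (1, 0, 10, 5).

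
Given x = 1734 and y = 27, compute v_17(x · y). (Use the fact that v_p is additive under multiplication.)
v_17(46818) = 2

v_p(x) = 2 (factor: 1734 = 17^2 · 6); v_p(y) = 0 (factor: 27 = 17^0 · 27). Additivity: v_p(xy) = v_p(x) + v_p(y) = 2 + 0 = 2. (Direct check: xy = 46818 = 17^2 · (162).)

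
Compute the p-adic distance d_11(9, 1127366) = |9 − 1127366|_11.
d_11(9, 1127366) = 1/161051

Step 1 — x − y = 9 − 1127366 = -1127357. Step 2 — v_11(-1127357) = 5 (factor: -1127357 = −(11^5 · 7); the sign does not affect v_p). Step 3 — |x − y|_11 = 11^{-5} = 1/161051.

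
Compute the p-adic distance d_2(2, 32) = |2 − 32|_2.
d_2(2, 32) = 1/2

Step 1 — x − y = 2 − 32 = -30. Step 2 — v_2(-30) = 1 (factor: -30 = −(2^1 · 15); the sign does not affect v_p). Step 3 — |x − y|_2 = 2^{-1} = 1/2.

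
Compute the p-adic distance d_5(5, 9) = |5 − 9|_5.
d_5(5, 9) = 1

Step 1 — x − y = 5 − 9 = -4. Step 2 — v_5(-4) = 0 (factor: -4 = −(5^0 · 4); the sign does not affect v_p). Step 3 — |x − y|_5 = 5^{0} = 1.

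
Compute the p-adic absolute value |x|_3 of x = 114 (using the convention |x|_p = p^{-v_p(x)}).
|114|_3 = 1/3

Step 1 — compute v_3(x) by factoring powers of 3 out of the numerator and denominator: v_3(114) = 1. Step 2 — apply |x|_p = p^{-v_p(x)} = 3^{-1} = 1/3.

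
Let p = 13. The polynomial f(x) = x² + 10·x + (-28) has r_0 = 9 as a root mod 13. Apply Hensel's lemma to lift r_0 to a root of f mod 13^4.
r_3 = 8472 (mod 28561)

Hensel: r_{i+1} = r_i − f(r_i)·(f′(r_i))^{-1} mod 13^{i+2}, f′(x) = 2x + 10. Iterate:
  r_0 = 9 (mod 13)
  r_1 = 22 (mod 169)
  r_2 = 1881 (mod 2197)
  r_3 = 8472 (mod 28561)
Final: r = 8472 satisfies f(r) ≡ 0 mod 13^4.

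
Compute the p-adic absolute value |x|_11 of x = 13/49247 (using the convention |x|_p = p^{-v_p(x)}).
|13/49247|_11 = 1331

Step 1 — compute v_11(x) by factoring powers of 11 out of the numerator and denominator: v_11(13/49247) = -3. Step 2 — apply |x|_p = p^{-v_p(x)} = 11^{3} = 1331.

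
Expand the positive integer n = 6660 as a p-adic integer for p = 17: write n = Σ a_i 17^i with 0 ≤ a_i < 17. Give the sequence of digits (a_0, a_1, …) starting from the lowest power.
(a_0, a_1, …) = (13, 0, 6, 1)

Repeated division by 17 gives the digits low-to-high: 6660 = 13 + 6·17^2 + 1·17^3. Digit sequence: (13, 0, 6, 1).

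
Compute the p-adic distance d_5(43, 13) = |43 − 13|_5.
d_5(43, 13) = 1/5

Step 1 — x − y = 43 − 13 = 30. Step 2 — v_5(30) = 1 (factor: 30 = (5^1 · 6); the sign does not affect v_p). Step 3 — |x − y|_5 = 5^{-1} = 1/5.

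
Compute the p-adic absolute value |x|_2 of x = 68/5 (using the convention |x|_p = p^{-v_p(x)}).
|68/5|_2 = 1/4

Step 1 — compute v_2(x) by factoring powers of 2 out of the numerator and denominator: v_2(68/5) = 2. Step 2 — apply |x|_p = p^{-v_p(x)} = 2^{-2} = 1/4.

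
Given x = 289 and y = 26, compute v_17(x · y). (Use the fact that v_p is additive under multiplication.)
v_17(7514) = 2

v_p(x) = 2 (factor: 289 = 17^2 · 1); v_p(y) = 0 (factor: 26 = 17^0 · 26). Additivity: v_p(xy) = v_p(x) + v_p(y) = 2 + 0 = 2. (Direct check: xy = 7514 = 17^2 · (26).)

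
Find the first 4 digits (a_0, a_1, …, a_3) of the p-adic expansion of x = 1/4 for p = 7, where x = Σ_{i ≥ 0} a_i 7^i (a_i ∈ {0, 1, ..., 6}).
(a_0, …, a_3) = (2, 5, 1, 5)

v_7(1/4) = 0 (numerator and denominator both coprime to 7), so x ∈ ℤ_7^×. Compute digits iteratively via a_i = x_i mod 7, x_{i+1} = (x_i − a_i)/7, with x_0 = x:
  x_0 = 1/4;  a_0 = 2;  x_1 = (x_0 − 2)/7 = -1/4
  x_1 = -1/4;  a_1 = 5;  x_2 = (x_1 − 5)/7 = -3/4
  x_2 = -3/4;  a_2 = 1;  x_3 = (x_2 − 1)/7 = -1/4
  x_3 = -1/4;  a_3 = 5;  x_4 = (x_3 − 5)/7 = -3/4
Digits: (2, 5, 1, 5).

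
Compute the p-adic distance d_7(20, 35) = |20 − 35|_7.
d_7(20, 35) = 1

Step 1 — x − y = 20 − 35 = -15. Step 2 — v_7(-15) = 0 (factor: -15 = −(7^0 · 15); the sign does not affect v_p). Step 3 — |x − y|_7 = 7^{0} = 1.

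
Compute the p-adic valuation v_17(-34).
v_17(-34) = 1

v_17(n) is the largest exponent k such that 17^k divides n. Factor out: -34 = -17^1 · 2. (Sign doesn't affect v_p.) So v_17(-34) = 1.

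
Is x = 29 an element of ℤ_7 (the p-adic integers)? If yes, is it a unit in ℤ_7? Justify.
x ∈ ℤ_7^× (unit); v_7(x) = 0

ℤ_7 = {x ∈ ℚ_7 : v_7(x) ≥ 0} and ℤ_7^× = {x ∈ ℤ_7 : v_7(x) = 0}. Here v_7(29) = v_7(num) − v_7(den) = 0; compare against these criteria.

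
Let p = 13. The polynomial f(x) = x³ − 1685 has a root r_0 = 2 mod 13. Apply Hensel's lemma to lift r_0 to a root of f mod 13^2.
r_1 = 15 (mod 169)

Hensel: r_{i+1} = r_i − f(r_i)/f′(r_i) mod 13^{i+2}, where f′(x) = 3x². Iterate:
  r_0 = 2 (mod 13)
  r_1 = 15 (mod 169)
Final: r = 15 with f(r) ≡ 0 mod 13^2.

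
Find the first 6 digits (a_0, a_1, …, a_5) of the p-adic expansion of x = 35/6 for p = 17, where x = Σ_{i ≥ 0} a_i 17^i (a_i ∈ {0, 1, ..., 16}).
(a_0, …, a_5) = (3, 3, 14, 2, 14, 2)

v_17(35/6) = 0 (numerator and denominator both coprime to 17), so x ∈ ℤ_17^×. Compute digits iteratively via a_i = x_i mod 17, x_{i+1} = (x_i − a_i)/17, with x_0 = x:
  x_0 = 35/6;  a_0 = 3;  x_1 = (x_0 − 3)/17 = 1/6
  x_1 = 1/6;  a_1 = 3;  x_2 = (x_1 − 3)/17 = -1/6
  x_2 = -1/6;  a_2 = 14;  x_3 = (x_2 − 14)/17 = -5/6
  x_3 = -5/6;  a_3 = 2;  x_4 = (x_3 − 2)/17 = -1/6
  x_4 = -1/6;  a_4 = 14;  x_5 = (x_4 − 14)/17 = -5/6
  x_5 = -5/6;  a_5 = 2;  x_6 = (x_5 − 2)/17 = -1/6
Digits: (3, 3, 14, 2, 14, 2).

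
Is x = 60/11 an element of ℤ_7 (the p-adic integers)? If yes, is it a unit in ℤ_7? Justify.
x ∈ ℤ_7^× (unit); v_7(x) = 0

ℤ_7 = {x ∈ ℚ_7 : v_7(x) ≥ 0} and ℤ_7^× = {x ∈ ℤ_7 : v_7(x) = 0}. Here v_7(60/11) = v_7(num) − v_7(den) = 0; compare against these criteria.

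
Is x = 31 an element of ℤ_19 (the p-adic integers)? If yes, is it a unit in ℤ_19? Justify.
x ∈ ℤ_19^× (unit); v_19(x) = 0

ℤ_19 = {x ∈ ℚ_19 : v_19(x) ≥ 0} and ℤ_19^× = {x ∈ ℤ_19 : v_19(x) = 0}. Here v_19(31) = v_19(num) − v_19(den) = 0; compare against these criteria.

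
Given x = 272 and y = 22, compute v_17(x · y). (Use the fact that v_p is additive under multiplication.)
v_17(5984) = 1

v_p(x) = 1 (factor: 272 = 17^1 · 16); v_p(y) = 0 (factor: 22 = 17^0 · 22). Additivity: v_p(xy) = v_p(x) + v_p(y) = 1 + 0 = 1. (Direct check: xy = 5984 = 17^1 · (352).)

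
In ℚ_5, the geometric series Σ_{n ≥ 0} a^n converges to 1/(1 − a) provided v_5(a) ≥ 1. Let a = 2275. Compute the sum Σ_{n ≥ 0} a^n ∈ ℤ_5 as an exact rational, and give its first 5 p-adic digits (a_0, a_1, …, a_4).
Σ a^n = 1/(1 − a) = -1/2274;  first 5 digits = (1, 0, 1, 3, 4)

v_5(a) = 2 ≥ 1, so the series converges in ℤ_5 to 1/(1 − a) = 1/(1 − 2275) = -1/2274. Expand this rational in ℤ_5: compute digits iteratively via d_i = x_i mod 5, x_{i+1} = (x_i − d_i)/5. The first 5 digits are (1, 0, 1, 3, 4).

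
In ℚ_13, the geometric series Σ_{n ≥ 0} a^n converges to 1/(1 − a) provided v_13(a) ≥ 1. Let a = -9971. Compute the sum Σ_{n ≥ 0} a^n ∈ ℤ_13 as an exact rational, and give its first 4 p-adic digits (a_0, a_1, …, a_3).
Σ a^n = 1/(1 − a) = 1/9972;  first 4 digits = (1, 0, 6, 8)

v_13(a) = 2 ≥ 1, so the series converges in ℤ_13 to 1/(1 − a) = 1/(1 − (-9971)) = 1/9972. Expand this rational in ℤ_13: compute digits iteratively via d_i = x_i mod 13, x_{i+1} = (x_i − d_i)/13. The first 4 digits are (1, 0, 6, 8).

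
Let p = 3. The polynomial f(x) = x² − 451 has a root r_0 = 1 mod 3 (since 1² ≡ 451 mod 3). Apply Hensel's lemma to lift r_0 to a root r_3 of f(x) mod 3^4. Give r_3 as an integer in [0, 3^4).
r_3 = 64 (mod 81)

Hensel's recurrence: r_{i+1} = r_i − f(r_i)·(f′(r_i))^{-1} mod 3^{i+2}, with f′(x) = 2x. Iterate:
  r_0 = 1 (mod 3)
  r_1 = 1 (mod 9)
  r_2 = 10 (mod 27)
  r_3 = 64 (mod 81)
Final: r_3 = 64, and one checks f(r_3) ≡ 0 mod 3^4.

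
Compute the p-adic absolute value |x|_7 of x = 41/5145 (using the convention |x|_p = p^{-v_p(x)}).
|41/5145|_7 = 343

Step 1 — compute v_7(x) by factoring powers of 7 out of the numerator and denominator: v_7(41/5145) = -3. Step 2 — apply |x|_p = p^{-v_p(x)} = 7^{3} = 343.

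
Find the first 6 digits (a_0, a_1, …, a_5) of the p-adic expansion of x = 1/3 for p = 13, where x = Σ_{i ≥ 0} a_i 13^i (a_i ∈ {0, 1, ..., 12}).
(a_0, …, a_5) = (9, 8, 8, 8, 8, 8)

v_13(1/3) = 0 (numerator and denominator both coprime to 13), so x ∈ ℤ_13^×. Compute digits iteratively via a_i = x_i mod 13, x_{i+1} = (x_i − a_i)/13, with x_0 = x:
  x_0 = 1/3;  a_0 = 9;  x_1 = (x_0 − 9)/13 = -2/3
  x_1 = -2/3;  a_1 = 8;  x_2 = (x_1 − 8)/13 = -2/3
  x_2 = -2/3;  a_2 = 8;  x_3 = (x_2 − 8)/13 = -2/3
  x_3 = -2/3;  a_3 = 8;  x_4 = (x_3 − 8)/13 = -2/3
  x_4 = -2/3;  a_4 = 8;  x_5 = (x_4 − 8)/13 = -2/3
  x_5 = -2/3;  a_5 = 8;  x_6 = (x_5 − 8)/13 = -2/3
Digits: (9, 8, 8, 8, 8, 8).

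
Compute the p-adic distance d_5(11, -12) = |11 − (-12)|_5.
d_5(11, -12) = 1

Step 1 — x − y = 11 − (-12) = 23. Step 2 — v_5(23) = 0 (factor: 23 = (5^0 · 23); the sign does not affect v_p). Step 3 — |x − y|_5 = 5^{0} = 1.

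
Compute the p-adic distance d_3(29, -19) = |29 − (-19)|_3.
d_3(29, -19) = 1/3

Step 1 — x − y = 29 − (-19) = 48. Step 2 — v_3(48) = 1 (factor: 48 = (3^1 · 16); the sign does not affect v_p). Step 3 — |x − y|_3 = 3^{-1} = 1/3.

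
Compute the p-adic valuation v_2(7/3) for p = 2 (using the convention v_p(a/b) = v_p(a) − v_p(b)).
v_2(7/3) = 0

Factor powers of 2 from the numerator and denominator of the reduced fraction: 7 = 2^0 · 7 and 3 = 2^0 · 3. Apply v_p(a/b) = v_p(a) − v_p(b): v_2(7/3) = 0 − 0 = 0.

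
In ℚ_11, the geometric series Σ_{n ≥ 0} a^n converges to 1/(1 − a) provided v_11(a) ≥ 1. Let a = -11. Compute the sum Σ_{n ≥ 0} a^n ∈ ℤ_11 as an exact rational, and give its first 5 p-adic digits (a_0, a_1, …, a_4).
Σ a^n = 1/(1 − a) = 1/12;  first 5 digits = (1, 10, 0, 10, 0)

v_11(a) = 1 ≥ 1, so the series converges in ℤ_11 to 1/(1 − a) = 1/(1 − (-11)) = 1/12. Expand this rational in ℤ_11: compute digits iteratively via d_i = x_i mod 11, x_{i+1} = (x_i − d_i)/11. The first 5 digits are (1, 10, 0, 10, 0).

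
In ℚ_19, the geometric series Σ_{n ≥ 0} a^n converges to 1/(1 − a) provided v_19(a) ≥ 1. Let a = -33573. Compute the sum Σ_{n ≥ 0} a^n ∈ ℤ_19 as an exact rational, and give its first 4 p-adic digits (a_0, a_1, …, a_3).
Σ a^n = 1/(1 − a) = 1/33574;  first 4 digits = (1, 0, 2, 14)

v_19(a) = 2 ≥ 1, so the series converges in ℤ_19 to 1/(1 − a) = 1/(1 − (-33573)) = 1/33574. Expand this rational in ℤ_19: compute digits iteratively via d_i = x_i mod 19, x_{i+1} = (x_i − d_i)/19. The first 4 digits are (1, 0, 2, 14).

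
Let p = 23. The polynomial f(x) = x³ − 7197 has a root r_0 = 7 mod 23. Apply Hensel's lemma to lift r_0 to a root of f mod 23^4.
r_3 = 161467 (mod 279841)

Hensel: r_{i+1} = r_i − f(r_i)/f′(r_i) mod 23^{i+2}, where f′(x) = 3x². Iterate:
  r_0 = 7 (mod 23)
  r_1 = 122 (mod 529)
  r_2 = 3296 (mod 12167)
  r_3 = 161467 (mod 279841)
Final: r = 161467 with f(r) ≡ 0 mod 23^4.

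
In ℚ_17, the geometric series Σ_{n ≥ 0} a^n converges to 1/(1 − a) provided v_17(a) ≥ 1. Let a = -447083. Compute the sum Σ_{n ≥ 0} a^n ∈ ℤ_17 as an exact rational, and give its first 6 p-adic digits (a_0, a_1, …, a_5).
Σ a^n = 1/(1 − a) = 1/447084;  first 6 digits = (1, 0, 0, 11, 11, 16)

v_17(a) = 3 ≥ 1, so the series converges in ℤ_17 to 1/(1 − a) = 1/(1 − (-447083)) = 1/447084. Expand this rational in ℤ_17: compute digits iteratively via d_i = x_i mod 17, x_{i+1} = (x_i − d_i)/17. The first 6 digits are (1, 0, 0, 11, 11, 16).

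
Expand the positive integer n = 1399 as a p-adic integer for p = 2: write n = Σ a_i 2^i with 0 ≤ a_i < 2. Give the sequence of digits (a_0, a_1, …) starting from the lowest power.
(a_0, a_1, …) = (1, 1, 1, 0, 1, 1, 1, 0, 1, 0, 1)

Repeated division by 2 gives the digits low-to-high: 1399 = 1 + 1·2^1 + 1·2^2 + 1·2^4 + 1·2^5 + 1·2^6 + 1·2^8 + 1·2^10. Digit sequence: (1, 1, 1, 0, 1, 1, 1, 0, 1, 0, 1).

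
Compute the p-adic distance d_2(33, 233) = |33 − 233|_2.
d_2(33, 233) = 1/8

Step 1 — x − y = 33 − 233 = -200. Step 2 — v_2(-200) = 3 (factor: -200 = −(2^3 · 25); the sign does not affect v_p). Step 3 — |x − y|_2 = 2^{-3} = 1/8.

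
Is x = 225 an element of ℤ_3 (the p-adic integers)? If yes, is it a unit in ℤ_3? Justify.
x ∈ ℤ_3 but not a unit; v_3(x) = 2 > 0

ℤ_3 = {x ∈ ℚ_3 : v_3(x) ≥ 0} and ℤ_3^× = {x ∈ ℤ_3 : v_3(x) = 0}. Here v_3(225) = v_3(num) − v_3(den) = 2; compare against these criteria.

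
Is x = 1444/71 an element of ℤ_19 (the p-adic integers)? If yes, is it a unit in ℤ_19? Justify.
x ∈ ℤ_19 but not a unit; v_19(x) = 2 > 0

ℤ_19 = {x ∈ ℚ_19 : v_19(x) ≥ 0} and ℤ_19^× = {x ∈ ℤ_19 : v_19(x) = 0}. Here v_19(1444/71) = v_19(num) − v_19(den) = 2; compare against these criteria.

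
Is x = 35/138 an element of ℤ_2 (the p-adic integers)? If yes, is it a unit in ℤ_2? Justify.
x ∉ ℤ_2 (v_2(x) = -1 < 0)

ℤ_2 = {x ∈ ℚ_2 : v_2(x) ≥ 0} and ℤ_2^× = {x ∈ ℤ_2 : v_2(x) = 0}. Here v_2(35/138) = v_2(num) − v_2(den) = -1; compare against these criteria.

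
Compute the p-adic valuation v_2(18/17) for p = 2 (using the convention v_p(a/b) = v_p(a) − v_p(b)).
v_2(18/17) = 1

Factor powers of 2 from the numerator and denominator of the reduced fraction: 18 = 2^1 · 9 and 17 = 2^0 · 17. Apply v_p(a/b) = v_p(a) − v_p(b): v_2(18/17) = 1 − 0 = 1.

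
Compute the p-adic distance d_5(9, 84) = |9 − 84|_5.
d_5(9, 84) = 1/25

Step 1 — x − y = 9 − 84 = -75. Step 2 — v_5(-75) = 2 (factor: -75 = −(5^2 · 3); the sign does not affect v_p). Step 3 — |x − y|_5 = 5^{-2} = 1/25.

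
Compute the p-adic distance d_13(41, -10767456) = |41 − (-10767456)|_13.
d_13(41, -10767456) = 1/371293

Step 1 — x − y = 41 − (-10767456) = 10767497. Step 2 — v_13(10767497) = 5 (factor: 10767497 = (13^5 · 29); the sign does not affect v_p). Step 3 — |x − y|_13 = 13^{-5} = 1/371293.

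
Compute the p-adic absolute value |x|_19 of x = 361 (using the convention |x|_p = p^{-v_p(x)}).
|361|_19 = 1/361

Step 1 — compute v_19(x) by factoring powers of 19 out of the numerator and denominator: v_19(361) = 2. Step 2 — apply |x|_p = p^{-v_p(x)} = 19^{-2} = 1/361.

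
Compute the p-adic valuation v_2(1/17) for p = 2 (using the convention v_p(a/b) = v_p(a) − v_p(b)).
v_2(1/17) = 0

Factor powers of 2 from the numerator and denominator of the reduced fraction: 1 = 2^0 · 1 and 17 = 2^0 · 17. Apply v_p(a/b) = v_p(a) − v_p(b): v_2(1/17) = 0 − 0 = 0.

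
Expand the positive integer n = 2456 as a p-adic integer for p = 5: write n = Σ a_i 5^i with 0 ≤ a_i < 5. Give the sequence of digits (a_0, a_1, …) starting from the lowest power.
(a_0, a_1, …) = (1, 1, 3, 4, 3)

Repeated division by 5 gives the digits low-to-high: 2456 = 1 + 1·5^1 + 3·5^2 + 4·5^3 + 3·5^4. Digit sequence: (1, 1, 3, 4, 3).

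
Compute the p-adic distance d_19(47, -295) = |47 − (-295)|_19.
d_19(47, -295) = 1/19

Step 1 — x − y = 47 − (-295) = 342. Step 2 — v_19(342) = 1 (factor: 342 = (19^1 · 18); the sign does not affect v_p). Step 3 — |x − y|_19 = 19^{-1} = 1/19.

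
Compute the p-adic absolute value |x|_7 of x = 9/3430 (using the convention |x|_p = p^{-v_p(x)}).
|9/3430|_7 = 343

Step 1 — compute v_7(x) by factoring powers of 7 out of the numerator and denominator: v_7(9/3430) = -3. Step 2 — apply |x|_p = p^{-v_p(x)} = 7^{3} = 343.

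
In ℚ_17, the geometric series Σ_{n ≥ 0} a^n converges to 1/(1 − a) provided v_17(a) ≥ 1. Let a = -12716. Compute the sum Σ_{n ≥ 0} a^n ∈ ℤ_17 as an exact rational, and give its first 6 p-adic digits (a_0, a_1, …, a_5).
Σ a^n = 1/(1 − a) = 1/12717;  first 6 digits = (1, 0, 7, 14, 14, 11)

v_17(a) = 2 ≥ 1, so the series converges in ℤ_17 to 1/(1 − a) = 1/(1 − (-12716)) = 1/12717. Expand this rational in ℤ_17: compute digits iteratively via d_i = x_i mod 17, x_{i+1} = (x_i − d_i)/17. The first 6 digits are (1, 0, 7, 14, 14, 11).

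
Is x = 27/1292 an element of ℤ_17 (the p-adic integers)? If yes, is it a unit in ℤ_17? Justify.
x ∉ ℤ_17 (v_17(x) = -1 < 0)

ℤ_17 = {x ∈ ℚ_17 : v_17(x) ≥ 0} and ℤ_17^× = {x ∈ ℤ_17 : v_17(x) = 0}. Here v_17(27/1292) = v_17(num) − v_17(den) = -1; compare against these criteria.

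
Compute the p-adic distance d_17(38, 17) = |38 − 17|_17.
d_17(38, 17) = 1

Step 1 — x − y = 38 − 17 = 21. Step 2 — v_17(21) = 0 (factor: 21 = (17^0 · 21); the sign does not affect v_p). Step 3 — |x − y|_17 = 17^{0} = 1.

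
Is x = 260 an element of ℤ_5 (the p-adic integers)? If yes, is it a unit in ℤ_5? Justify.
x ∈ ℤ_5 but not a unit; v_5(x) = 1 > 0

ℤ_5 = {x ∈ ℚ_5 : v_5(x) ≥ 0} and ℤ_5^× = {x ∈ ℤ_5 : v_5(x) = 0}. Here v_5(260) = v_5(num) − v_5(den) = 1; compare against these criteria.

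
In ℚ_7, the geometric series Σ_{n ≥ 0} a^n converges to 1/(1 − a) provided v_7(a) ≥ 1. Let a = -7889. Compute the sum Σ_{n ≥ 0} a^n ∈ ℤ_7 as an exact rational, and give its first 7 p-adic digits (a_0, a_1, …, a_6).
Σ a^n = 1/(1 − a) = 1/7890;  first 7 digits = (1, 0, 0, 5, 3, 6, 3)

v_7(a) = 3 ≥ 1, so the series converges in ℤ_7 to 1/(1 − a) = 1/(1 − (-7889)) = 1/7890. Expand this rational in ℤ_7: compute digits iteratively via d_i = x_i mod 7, x_{i+1} = (x_i − d_i)/7. The first 7 digits are (1, 0, 0, 5, 3, 6, 3).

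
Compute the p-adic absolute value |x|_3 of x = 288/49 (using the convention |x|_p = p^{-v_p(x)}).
|288/49|_3 = 1/9

Step 1 — compute v_3(x) by factoring powers of 3 out of the numerator and denominator: v_3(288/49) = 2. Step 2 — apply |x|_p = p^{-v_p(x)} = 3^{-2} = 1/9.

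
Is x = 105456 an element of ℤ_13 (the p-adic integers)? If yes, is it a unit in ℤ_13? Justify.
x ∈ ℤ_13 but not a unit; v_13(x) = 3 > 0

ℤ_13 = {x ∈ ℚ_13 : v_13(x) ≥ 0} and ℤ_13^× = {x ∈ ℤ_13 : v_13(x) = 0}. Here v_13(105456) = v_13(num) − v_13(den) = 3; compare against these criteria.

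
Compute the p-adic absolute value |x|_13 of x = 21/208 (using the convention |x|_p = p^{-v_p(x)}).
|21/208|_13 = 13

Step 1 — compute v_13(x) by factoring powers of 13 out of the numerator and denominator: v_13(21/208) = -1. Step 2 — apply |x|_p = p^{-v_p(x)} = 13^{1} = 13.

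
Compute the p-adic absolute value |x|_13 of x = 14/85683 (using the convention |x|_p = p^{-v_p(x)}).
|14/85683|_13 = 28561

Step 1 — compute v_13(x) by factoring powers of 13 out of the numerator and denominator: v_13(14/85683) = -4. Step 2 — apply |x|_p = p^{-v_p(x)} = 13^{4} = 28561.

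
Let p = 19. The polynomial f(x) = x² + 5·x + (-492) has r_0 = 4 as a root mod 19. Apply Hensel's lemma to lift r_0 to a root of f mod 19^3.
r_2 = 650 (mod 6859)

Hensel: r_{i+1} = r_i − f(r_i)·(f′(r_i))^{-1} mod 19^{i+2}, f′(x) = 2x + 5. Iterate:
  r_0 = 4 (mod 19)
  r_1 = 289 (mod 361)
  r_2 = 650 (mod 6859)
Final: r = 650 satisfies f(r) ≡ 0 mod 19^3.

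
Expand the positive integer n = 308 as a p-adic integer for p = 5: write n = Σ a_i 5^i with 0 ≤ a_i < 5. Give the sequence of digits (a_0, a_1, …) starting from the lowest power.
(a_0, a_1, …) = (3, 1, 2, 2)

Repeated division by 5 gives the digits low-to-high: 308 = 3 + 1·5^1 + 2·5^2 + 2·5^3. Digit sequence: (3, 1, 2, 2).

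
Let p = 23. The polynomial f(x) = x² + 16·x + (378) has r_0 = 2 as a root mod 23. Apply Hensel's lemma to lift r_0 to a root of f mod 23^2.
r_1 = 140 (mod 529)

Hensel: r_{i+1} = r_i − f(r_i)·(f′(r_i))^{-1} mod 23^{i+2}, f′(x) = 2x + 16. Iterate:
  r_0 = 2 (mod 23)
  r_1 = 140 (mod 529)
Final: r = 140 satisfies f(r) ≡ 0 mod 23^2.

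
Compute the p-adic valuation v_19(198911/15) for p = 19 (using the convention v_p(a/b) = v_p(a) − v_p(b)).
v_19(198911/15) = 3

Factor powers of 19 from the numerator and denominator of the reduced fraction: 198911 = 19^3 · 29 and 15 = 19^0 · 15. Apply v_p(a/b) = v_p(a) − v_p(b): v_19(198911/15) = 3 − 0 = 3.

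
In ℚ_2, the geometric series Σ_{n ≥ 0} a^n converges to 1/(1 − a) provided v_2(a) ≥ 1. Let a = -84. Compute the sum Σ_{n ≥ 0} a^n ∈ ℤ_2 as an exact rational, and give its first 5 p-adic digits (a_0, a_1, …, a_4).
Σ a^n = 1/(1 − a) = 1/85;  first 5 digits = (1, 0, 1, 1, 1)

v_2(a) = 2 ≥ 1, so the series converges in ℤ_2 to 1/(1 − a) = 1/(1 − (-84)) = 1/85. Expand this rational in ℤ_2: compute digits iteratively via d_i = x_i mod 2, x_{i+1} = (x_i − d_i)/2. The first 5 digits are (1, 0, 1, 1, 1).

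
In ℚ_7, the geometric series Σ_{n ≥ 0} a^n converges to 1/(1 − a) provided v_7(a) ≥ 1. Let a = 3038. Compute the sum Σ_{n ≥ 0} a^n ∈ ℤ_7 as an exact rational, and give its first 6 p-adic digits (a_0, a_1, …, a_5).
Σ a^n = 1/(1 − a) = -1/3037;  first 6 digits = (1, 0, 6, 1, 2, 3)

v_7(a) = 2 ≥ 1, so the series converges in ℤ_7 to 1/(1 − a) = 1/(1 − 3038) = -1/3037. Expand this rational in ℤ_7: compute digits iteratively via d_i = x_i mod 7, x_{i+1} = (x_i − d_i)/7. The first 6 digits are (1, 0, 6, 1, 2, 3).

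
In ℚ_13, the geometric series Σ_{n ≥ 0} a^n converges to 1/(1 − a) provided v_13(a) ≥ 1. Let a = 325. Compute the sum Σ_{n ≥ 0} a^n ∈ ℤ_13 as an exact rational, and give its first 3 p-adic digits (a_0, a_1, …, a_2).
Σ a^n = 1/(1 − a) = -1/324;  first 3 digits = (1, 12, 2)

v_13(a) = 1 ≥ 1, so the series converges in ℤ_13 to 1/(1 − a) = 1/(1 − 325) = -1/324. Expand this rational in ℤ_13: compute digits iteratively via d_i = x_i mod 13, x_{i+1} = (x_i − d_i)/13. The first 3 digits are (1, 12, 2).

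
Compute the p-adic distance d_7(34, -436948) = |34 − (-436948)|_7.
d_7(34, -436948) = 1/16807

Step 1 — x − y = 34 − (-436948) = 436982. Step 2 — v_7(436982) = 5 (factor: 436982 = (7^5 · 26); the sign does not affect v_p). Step 3 — |x − y|_7 = 7^{-5} = 1/16807.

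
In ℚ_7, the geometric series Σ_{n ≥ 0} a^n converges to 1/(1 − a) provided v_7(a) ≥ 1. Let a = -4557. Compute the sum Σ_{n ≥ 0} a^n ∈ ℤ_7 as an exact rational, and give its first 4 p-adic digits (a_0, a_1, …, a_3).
Σ a^n = 1/(1 − a) = 1/4558;  first 4 digits = (1, 0, 5, 0)

v_7(a) = 2 ≥ 1, so the series converges in ℤ_7 to 1/(1 − a) = 1/(1 − (-4557)) = 1/4558. Expand this rational in ℤ_7: compute digits iteratively via d_i = x_i mod 7, x_{i+1} = (x_i − d_i)/7. The first 4 digits are (1, 0, 5, 0).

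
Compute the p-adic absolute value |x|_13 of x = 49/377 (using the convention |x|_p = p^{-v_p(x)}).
|49/377|_13 = 13

Step 1 — compute v_13(x) by factoring powers of 13 out of the numerator and denominator: v_13(49/377) = -1. Step 2 — apply |x|_p = p^{-v_p(x)} = 13^{1} = 13.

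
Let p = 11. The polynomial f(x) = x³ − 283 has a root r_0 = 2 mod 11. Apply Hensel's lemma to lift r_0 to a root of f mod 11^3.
r_2 = 35 (mod 1331)

Hensel: r_{i+1} = r_i − f(r_i)/f′(r_i) mod 11^{i+2}, where f′(x) = 3x². Iterate:
  r_0 = 2 (mod 11)
  r_1 = 35 (mod 121)
  r_2 = 35 (mod 1331)
Final: r = 35 with f(r) ≡ 0 mod 11^3.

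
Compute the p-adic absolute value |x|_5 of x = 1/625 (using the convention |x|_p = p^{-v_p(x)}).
|1/625|_5 = 625

Step 1 — compute v_5(x) by factoring powers of 5 out of the numerator and denominator: v_5(1/625) = -4. Step 2 — apply |x|_p = p^{-v_p(x)} = 5^{4} = 625.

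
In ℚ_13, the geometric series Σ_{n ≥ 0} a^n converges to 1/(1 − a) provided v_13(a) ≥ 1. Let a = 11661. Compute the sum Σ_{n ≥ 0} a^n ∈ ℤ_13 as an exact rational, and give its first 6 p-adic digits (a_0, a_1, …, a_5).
Σ a^n = 1/(1 − a) = -1/11660;  first 6 digits = (1, 0, 4, 5, 3, 2)

v_13(a) = 2 ≥ 1, so the series converges in ℤ_13 to 1/(1 − a) = 1/(1 − 11661) = -1/11660. Expand this rational in ℤ_13: compute digits iteratively via d_i = x_i mod 13, x_{i+1} = (x_i − d_i)/13. The first 6 digits are (1, 0, 4, 5, 3, 2).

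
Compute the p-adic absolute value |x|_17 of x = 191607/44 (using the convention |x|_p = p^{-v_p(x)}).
|191607/44|_17 = 1/4913

Step 1 — compute v_17(x) by factoring powers of 17 out of the numerator and denominator: v_17(191607/44) = 3. Step 2 — apply |x|_p = p^{-v_p(x)} = 17^{-3} = 1/4913.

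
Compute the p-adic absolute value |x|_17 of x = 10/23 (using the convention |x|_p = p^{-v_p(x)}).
|10/23|_17 = 1

Step 1 — compute v_17(x) by factoring powers of 17 out of the numerator and denominator: v_17(10/23) = 0. Step 2 — apply |x|_p = p^{-v_p(x)} = 17^{0} = 1.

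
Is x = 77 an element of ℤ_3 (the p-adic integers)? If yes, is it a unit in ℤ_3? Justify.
x ∈ ℤ_3^× (unit); v_3(x) = 0

ℤ_3 = {x ∈ ℚ_3 : v_3(x) ≥ 0} and ℤ_3^× = {x ∈ ℤ_3 : v_3(x) = 0}. Here v_3(77) = v_3(num) − v_3(den) = 0; compare against these criteria.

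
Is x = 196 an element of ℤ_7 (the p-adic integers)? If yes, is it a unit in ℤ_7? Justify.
x ∈ ℤ_7 but not a unit; v_7(x) = 2 > 0

ℤ_7 = {x ∈ ℚ_7 : v_7(x) ≥ 0} and ℤ_7^× = {x ∈ ℤ_7 : v_7(x) = 0}. Here v_7(196) = v_7(num) − v_7(den) = 2; compare against these criteria.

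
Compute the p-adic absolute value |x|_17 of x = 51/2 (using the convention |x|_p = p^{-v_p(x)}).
|51/2|_17 = 1/17

Step 1 — compute v_17(x) by factoring powers of 17 out of the numerator and denominator: v_17(51/2) = 1. Step 2 — apply |x|_p = p^{-v_p(x)} = 17^{-1} = 1/17.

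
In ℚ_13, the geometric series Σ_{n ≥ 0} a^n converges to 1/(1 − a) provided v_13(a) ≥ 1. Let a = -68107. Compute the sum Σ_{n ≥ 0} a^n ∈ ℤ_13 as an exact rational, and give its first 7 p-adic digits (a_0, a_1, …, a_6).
Σ a^n = 1/(1 − a) = 1/68108;  first 7 digits = (1, 0, 0, 8, 10, 12, 11)

v_13(a) = 3 ≥ 1, so the series converges in ℤ_13 to 1/(1 − a) = 1/(1 − (-68107)) = 1/68108. Expand this rational in ℤ_13: compute digits iteratively via d_i = x_i mod 13, x_{i+1} = (x_i − d_i)/13. The first 7 digits are (1, 0, 0, 8, 10, 12, 11).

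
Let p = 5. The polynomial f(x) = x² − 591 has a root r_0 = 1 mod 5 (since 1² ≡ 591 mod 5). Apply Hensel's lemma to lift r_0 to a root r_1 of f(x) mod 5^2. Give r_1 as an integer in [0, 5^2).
r_1 = 21 (mod 25)

Hensel's recurrence: r_{i+1} = r_i − f(r_i)·(f′(r_i))^{-1} mod 5^{i+2}, with f′(x) = 2x. Iterate:
  r_0 = 1 (mod 5)
  r_1 = 21 (mod 25)
Final: r_1 = 21, and one checks f(r_1) ≡ 0 mod 5^2.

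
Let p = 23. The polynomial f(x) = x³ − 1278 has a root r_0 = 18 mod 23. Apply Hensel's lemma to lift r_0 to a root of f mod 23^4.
r_3 = 217207 (mod 279841)

Hensel: r_{i+1} = r_i − f(r_i)/f′(r_i) mod 23^{i+2}, where f′(x) = 3x². Iterate:
  r_0 = 18 (mod 23)
  r_1 = 317 (mod 529)
  r_2 = 10368 (mod 12167)
  r_3 = 217207 (mod 279841)
Final: r = 217207 with f(r) ≡ 0 mod 23^4.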